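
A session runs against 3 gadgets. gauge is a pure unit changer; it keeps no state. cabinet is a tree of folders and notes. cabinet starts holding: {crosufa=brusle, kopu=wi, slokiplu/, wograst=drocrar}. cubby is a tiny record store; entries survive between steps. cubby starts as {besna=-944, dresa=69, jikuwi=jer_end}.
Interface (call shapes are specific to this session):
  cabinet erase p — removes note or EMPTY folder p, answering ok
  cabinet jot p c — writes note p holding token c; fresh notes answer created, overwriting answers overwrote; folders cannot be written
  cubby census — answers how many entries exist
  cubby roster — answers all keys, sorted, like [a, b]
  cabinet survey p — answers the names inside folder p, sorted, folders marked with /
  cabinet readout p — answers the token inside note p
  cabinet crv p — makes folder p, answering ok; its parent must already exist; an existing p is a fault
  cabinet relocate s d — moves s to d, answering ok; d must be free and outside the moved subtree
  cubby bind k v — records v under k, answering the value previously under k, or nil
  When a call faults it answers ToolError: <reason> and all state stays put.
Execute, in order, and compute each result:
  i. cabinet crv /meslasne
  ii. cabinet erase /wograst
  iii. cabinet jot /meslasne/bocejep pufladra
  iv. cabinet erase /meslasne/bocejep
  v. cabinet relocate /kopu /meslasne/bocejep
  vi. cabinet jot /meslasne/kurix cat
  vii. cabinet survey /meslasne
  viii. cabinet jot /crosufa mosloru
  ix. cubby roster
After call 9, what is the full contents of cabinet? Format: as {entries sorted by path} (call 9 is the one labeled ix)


Answer: {crosufa=mosloru, meslasne/, meslasne/bocejep=wi, meslasne/kurix=cat, slokiplu/}

Derivation:
! 1. cabinet crv(p='/meslasne') ~> ok
! 2. cabinet erase(p='/wograst') ~> ok
! 3. cabinet jot(p='/meslasne/bocejep', c='pufladra') ~> created
! 4. cabinet erase(p='/meslasne/bocejep') ~> ok
! 5. cabinet relocate(s='/kopu', d='/meslasne/bocejep') ~> ok
! 6. cabinet jot(p='/meslasne/kurix', c='cat') ~> created
! 7. cabinet survey(p='/meslasne') ~> [bocejep, kurix]
! 8. cabinet jot(p='/crosufa', c='mosloru') ~> overwrote
! 9. cubby roster() ~> [besna, dresa, jikuwi]


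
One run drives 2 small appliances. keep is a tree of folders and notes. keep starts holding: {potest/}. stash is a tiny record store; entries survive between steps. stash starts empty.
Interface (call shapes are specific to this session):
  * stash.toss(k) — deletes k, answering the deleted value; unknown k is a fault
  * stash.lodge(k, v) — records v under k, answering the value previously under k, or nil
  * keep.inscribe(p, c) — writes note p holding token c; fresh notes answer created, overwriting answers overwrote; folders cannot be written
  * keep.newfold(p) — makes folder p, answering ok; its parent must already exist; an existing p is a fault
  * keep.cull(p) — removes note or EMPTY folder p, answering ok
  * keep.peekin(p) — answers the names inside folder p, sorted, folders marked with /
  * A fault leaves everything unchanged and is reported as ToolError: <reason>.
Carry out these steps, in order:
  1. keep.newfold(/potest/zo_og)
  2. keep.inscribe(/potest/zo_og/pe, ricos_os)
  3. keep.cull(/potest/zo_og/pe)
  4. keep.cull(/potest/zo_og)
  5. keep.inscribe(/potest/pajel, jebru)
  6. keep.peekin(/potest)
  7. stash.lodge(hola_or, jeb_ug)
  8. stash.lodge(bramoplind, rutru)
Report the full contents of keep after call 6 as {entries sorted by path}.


I call keep.newfold on p=/potest/zo_og: ok.
I call keep.inscribe on p=/potest/zo_og/pe, c=ricos_os: created.
Next I call keep.cull on p=/potest/zo_og/pe, giving ok.
I invoke keep.cull on p=/potest/zo_og, which returns ok.
Using keep.inscribe on p=/potest/pajel, c=jebru, and get created.
Then keep.peekin on p=/potest, → [pajel].
I call stash.lodge on k=hola_or, v=jeb_ug, and observe nil.
Next I call stash.lodge on k=bramoplind, v=rutru, and observe nil.

Answer: {potest/, potest/pajel=jebru}


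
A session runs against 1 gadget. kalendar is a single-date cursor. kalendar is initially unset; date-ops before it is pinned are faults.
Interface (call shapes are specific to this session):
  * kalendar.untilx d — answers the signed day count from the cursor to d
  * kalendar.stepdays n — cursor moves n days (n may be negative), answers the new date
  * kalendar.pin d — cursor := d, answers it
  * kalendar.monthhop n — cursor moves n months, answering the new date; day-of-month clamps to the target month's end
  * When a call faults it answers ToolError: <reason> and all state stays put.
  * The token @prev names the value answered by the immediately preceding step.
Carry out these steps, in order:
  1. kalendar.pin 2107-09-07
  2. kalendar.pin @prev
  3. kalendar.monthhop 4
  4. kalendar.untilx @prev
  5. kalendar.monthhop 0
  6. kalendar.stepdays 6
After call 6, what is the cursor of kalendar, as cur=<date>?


Answer: cur=2108-01-13

Derivation:
% kalendar.pin d=2107-09-07
  2107-09-07
% kalendar.pin d=@prev
  2107-09-07
% kalendar.monthhop n=4
  2108-01-07
% kalendar.untilx d=@prev
  0
% kalendar.monthhop n=0
  2108-01-07
% kalendar.stepdays n=6
  2108-01-13


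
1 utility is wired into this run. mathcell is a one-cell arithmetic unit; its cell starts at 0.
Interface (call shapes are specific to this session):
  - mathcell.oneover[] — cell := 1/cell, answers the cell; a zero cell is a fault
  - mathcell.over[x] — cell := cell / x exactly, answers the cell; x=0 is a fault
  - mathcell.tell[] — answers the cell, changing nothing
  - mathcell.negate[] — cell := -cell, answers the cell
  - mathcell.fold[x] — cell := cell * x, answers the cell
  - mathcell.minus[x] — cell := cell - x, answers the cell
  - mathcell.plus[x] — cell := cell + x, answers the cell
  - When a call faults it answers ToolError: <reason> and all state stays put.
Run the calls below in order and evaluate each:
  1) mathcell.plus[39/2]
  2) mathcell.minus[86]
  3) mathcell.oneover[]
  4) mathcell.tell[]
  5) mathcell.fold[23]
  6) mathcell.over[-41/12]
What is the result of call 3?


! mathcell.plus(x='39/2') -> 39/2
! mathcell.minus(x='86') -> -133/2
! mathcell.oneover() -> -2/133
! mathcell.tell() -> -2/133
! mathcell.fold(x='23') -> -46/133
! mathcell.over(x='-41/12') -> 552/5453

Answer: -2/133


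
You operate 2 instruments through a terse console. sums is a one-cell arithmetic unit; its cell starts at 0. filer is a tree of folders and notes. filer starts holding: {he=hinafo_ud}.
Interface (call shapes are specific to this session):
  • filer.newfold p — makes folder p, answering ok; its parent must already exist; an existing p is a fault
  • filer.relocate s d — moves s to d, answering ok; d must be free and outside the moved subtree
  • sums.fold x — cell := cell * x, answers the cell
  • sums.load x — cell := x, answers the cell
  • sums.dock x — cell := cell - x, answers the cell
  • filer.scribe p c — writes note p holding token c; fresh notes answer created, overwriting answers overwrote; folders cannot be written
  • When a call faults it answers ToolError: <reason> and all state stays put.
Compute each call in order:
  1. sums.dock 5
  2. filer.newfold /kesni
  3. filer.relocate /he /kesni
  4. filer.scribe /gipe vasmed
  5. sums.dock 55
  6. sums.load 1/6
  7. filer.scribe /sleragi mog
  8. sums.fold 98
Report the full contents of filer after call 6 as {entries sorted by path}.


% sums.dock 5
  -5
% filer.newfold /kesni
  ok
% filer.relocate /he /kesni
  ToolError: exists
% filer.scribe /gipe vasmed
  created
% sums.dock 55
  -60
% sums.load 1/6
  1/6
% filer.scribe /sleragi mog
  created
% sums.fold 98
  49/3

Answer: {gipe=vasmed, he=hinafo_ud, kesni/}


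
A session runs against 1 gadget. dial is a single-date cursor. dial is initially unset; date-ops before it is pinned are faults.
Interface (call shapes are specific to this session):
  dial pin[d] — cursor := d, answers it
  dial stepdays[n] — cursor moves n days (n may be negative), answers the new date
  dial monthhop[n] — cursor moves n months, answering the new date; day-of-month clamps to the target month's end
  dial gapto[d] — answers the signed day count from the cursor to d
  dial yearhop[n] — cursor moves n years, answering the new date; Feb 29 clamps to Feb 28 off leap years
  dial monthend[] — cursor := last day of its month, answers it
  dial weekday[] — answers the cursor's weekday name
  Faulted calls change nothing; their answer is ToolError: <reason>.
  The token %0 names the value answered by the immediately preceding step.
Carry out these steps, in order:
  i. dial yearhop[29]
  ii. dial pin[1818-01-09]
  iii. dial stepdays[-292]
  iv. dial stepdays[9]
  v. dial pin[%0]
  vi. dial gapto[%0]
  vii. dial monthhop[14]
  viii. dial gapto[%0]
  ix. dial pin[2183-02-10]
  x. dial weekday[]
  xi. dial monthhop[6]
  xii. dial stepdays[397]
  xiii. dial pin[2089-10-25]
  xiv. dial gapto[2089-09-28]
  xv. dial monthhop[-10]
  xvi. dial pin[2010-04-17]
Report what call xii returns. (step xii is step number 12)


;; dial yearhop(n→29) ~> ToolError: no date set
;; dial pin(d→1818-01-09) ~> 1818-01-09
;; dial stepdays(n→-292) ~> 1817-03-23
;; dial stepdays(n→9) ~> 1817-04-01
;; dial pin(d→%0) ~> 1817-04-01
;; dial gapto(d→%0) ~> 0
;; dial monthhop(n→14) ~> 1818-06-01
;; dial gapto(d→%0) ~> 0
;; dial pin(d→2183-02-10) ~> 2183-02-10
;; dial weekday() ~> Monday
;; dial monthhop(n→6) ~> 2183-08-10
;; dial stepdays(n→397) ~> 2184-09-10
;; dial pin(d→2089-10-25) ~> 2089-10-25
;; dial gapto(d→2089-09-28) ~> -27
;; dial monthhop(n→-10) ~> 2088-12-25
;; dial pin(d→2010-04-17) ~> 2010-04-17

Answer: 2184-09-10


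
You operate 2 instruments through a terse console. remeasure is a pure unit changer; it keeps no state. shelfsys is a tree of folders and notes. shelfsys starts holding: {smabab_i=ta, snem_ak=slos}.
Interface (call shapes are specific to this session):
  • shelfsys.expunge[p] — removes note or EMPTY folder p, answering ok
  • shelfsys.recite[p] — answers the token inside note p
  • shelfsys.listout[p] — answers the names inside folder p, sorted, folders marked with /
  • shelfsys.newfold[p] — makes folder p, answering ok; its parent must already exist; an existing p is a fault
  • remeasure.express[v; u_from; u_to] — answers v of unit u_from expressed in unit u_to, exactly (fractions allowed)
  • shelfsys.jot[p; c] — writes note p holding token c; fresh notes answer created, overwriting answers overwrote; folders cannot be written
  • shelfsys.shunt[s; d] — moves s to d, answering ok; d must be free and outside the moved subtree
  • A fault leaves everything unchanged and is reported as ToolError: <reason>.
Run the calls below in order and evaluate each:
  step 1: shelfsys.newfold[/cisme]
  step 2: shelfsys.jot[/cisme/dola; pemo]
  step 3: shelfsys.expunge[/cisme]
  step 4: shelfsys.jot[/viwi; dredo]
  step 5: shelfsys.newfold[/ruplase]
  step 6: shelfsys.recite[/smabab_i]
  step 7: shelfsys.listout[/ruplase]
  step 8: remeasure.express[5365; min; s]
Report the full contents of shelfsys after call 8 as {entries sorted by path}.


→ newfold(p→/cisme)
← ok
→ jot(p→/cisme/dola, c→pemo)
← created
→ expunge(p→/cisme)
← ToolError: not empty
→ jot(p→/viwi, c→dredo)
← created
→ newfold(p→/ruplase)
← ok
→ recite(p→/smabab_i)
← ta
→ listout(p→/ruplase)
← []
→ express(v→5365, u_from→min, u_to→s)
← 321900

Answer: {cisme/, cisme/dola=pemo, ruplase/, smabab_i=ta, snem_ak=slos, viwi=dredo}


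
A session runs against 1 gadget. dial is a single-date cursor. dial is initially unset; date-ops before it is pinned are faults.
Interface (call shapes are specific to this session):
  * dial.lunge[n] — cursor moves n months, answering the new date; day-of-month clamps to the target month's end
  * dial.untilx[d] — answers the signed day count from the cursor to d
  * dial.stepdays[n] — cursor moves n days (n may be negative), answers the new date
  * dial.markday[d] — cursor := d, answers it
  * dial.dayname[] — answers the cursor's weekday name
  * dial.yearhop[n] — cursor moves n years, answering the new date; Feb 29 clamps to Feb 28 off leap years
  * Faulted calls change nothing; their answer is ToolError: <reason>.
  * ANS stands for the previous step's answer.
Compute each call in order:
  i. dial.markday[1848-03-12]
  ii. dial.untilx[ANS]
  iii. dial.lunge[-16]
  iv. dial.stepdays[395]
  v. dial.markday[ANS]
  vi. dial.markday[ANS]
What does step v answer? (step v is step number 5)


→ markday(d='1848-03-12')
← 1848-03-12
→ untilx(d='ANS')
← 0
→ lunge(n='-16')
← 1846-11-12
→ stepdays(n='395')
← 1847-12-12
→ markday(d='ANS')
← 1847-12-12
→ markday(d='ANS')
← 1847-12-12

Answer: 1847-12-12


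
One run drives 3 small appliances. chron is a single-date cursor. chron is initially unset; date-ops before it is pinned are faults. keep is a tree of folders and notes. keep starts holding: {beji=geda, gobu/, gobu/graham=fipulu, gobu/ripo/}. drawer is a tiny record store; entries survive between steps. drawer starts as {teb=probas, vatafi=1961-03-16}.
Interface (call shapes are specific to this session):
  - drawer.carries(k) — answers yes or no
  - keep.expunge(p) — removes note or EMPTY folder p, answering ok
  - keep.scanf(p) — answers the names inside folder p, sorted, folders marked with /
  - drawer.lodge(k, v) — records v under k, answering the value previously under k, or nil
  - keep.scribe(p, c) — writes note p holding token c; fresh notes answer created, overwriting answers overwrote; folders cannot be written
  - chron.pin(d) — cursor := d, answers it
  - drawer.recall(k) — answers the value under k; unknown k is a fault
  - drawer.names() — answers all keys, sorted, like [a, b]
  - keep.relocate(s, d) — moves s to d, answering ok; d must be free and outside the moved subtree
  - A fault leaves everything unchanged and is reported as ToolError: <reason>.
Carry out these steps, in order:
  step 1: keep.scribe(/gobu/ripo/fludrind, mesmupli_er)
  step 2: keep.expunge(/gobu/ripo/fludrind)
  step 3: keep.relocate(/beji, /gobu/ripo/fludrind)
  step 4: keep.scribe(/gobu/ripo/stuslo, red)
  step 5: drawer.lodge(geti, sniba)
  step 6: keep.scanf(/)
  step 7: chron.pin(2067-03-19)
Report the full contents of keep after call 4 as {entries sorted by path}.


==> keep.scribe(p: /gobu/ripo/fludrind, c: mesmupli_er)
<== created
==> keep.expunge(p: /gobu/ripo/fludrind)
<== ok
==> keep.relocate(s: /beji, d: /gobu/ripo/fludrind)
<== ok
==> keep.scribe(p: /gobu/ripo/stuslo, c: red)
<== created
==> drawer.lodge(k: geti, v: sniba)
<== nil
==> keep.scanf(p: /)
<== [gobu/]
==> chron.pin(d: 2067-03-19)
<== 2067-03-19

Answer: {gobu/, gobu/graham=fipulu, gobu/ripo/, gobu/ripo/fludrind=geda, gobu/ripo/stuslo=red}


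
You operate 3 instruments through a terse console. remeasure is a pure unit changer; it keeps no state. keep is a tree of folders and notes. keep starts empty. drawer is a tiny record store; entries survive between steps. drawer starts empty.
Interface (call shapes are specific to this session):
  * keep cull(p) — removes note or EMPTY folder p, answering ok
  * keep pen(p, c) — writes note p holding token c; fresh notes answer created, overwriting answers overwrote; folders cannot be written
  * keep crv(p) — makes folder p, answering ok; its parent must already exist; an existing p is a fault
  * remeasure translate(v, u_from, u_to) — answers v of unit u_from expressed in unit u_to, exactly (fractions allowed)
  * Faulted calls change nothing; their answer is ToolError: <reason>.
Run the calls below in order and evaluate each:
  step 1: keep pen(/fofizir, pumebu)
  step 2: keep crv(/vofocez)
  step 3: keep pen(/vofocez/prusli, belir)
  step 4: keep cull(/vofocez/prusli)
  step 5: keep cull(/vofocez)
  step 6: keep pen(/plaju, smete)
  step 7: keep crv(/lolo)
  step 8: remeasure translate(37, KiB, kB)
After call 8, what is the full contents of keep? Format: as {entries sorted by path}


Answer: {fofizir=pumebu, lolo/, plaju=smete}

Derivation:
Using keep pen passing /fofizir, pumebu, and observe created.
Now I run keep crv passing /vofocez: ok.
Calling keep pen passing /vofocez/prusli, belir, and observe created.
I call keep cull passing /vofocez/prusli, and see ok.
Next I call keep cull passing /vofocez, → ok.
I try keep pen passing /plaju, smete, and see created.
Next I call keep crv passing /lolo, and see ok.
I call remeasure translate passing 37, KiB, kB, giving 4736/125.


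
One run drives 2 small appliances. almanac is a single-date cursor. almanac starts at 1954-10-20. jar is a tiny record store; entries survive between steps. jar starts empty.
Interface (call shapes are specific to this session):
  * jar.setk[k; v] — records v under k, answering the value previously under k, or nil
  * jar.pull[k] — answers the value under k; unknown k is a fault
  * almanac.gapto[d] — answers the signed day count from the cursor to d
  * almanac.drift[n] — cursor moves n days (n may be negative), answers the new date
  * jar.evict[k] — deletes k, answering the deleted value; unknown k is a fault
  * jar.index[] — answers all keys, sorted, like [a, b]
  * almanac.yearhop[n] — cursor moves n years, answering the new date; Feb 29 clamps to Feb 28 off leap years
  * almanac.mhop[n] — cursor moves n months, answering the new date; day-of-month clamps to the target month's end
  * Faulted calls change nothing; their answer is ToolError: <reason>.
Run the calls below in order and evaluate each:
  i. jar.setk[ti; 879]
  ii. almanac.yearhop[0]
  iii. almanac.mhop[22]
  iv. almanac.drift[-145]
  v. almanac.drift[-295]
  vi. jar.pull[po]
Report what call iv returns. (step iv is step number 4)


Answer: 1956-03-28

Derivation:
% 1. jar.setk(k=ti, v=879) : nil
% 2. almanac.yearhop(n=0) : 1954-10-20
% 3. almanac.mhop(n=22) : 1956-08-20
% 4. almanac.drift(n=-145) : 1956-03-28
% 5. almanac.drift(n=-295) : 1955-06-07
% 6. jar.pull(k=po) : ToolError: no such key po


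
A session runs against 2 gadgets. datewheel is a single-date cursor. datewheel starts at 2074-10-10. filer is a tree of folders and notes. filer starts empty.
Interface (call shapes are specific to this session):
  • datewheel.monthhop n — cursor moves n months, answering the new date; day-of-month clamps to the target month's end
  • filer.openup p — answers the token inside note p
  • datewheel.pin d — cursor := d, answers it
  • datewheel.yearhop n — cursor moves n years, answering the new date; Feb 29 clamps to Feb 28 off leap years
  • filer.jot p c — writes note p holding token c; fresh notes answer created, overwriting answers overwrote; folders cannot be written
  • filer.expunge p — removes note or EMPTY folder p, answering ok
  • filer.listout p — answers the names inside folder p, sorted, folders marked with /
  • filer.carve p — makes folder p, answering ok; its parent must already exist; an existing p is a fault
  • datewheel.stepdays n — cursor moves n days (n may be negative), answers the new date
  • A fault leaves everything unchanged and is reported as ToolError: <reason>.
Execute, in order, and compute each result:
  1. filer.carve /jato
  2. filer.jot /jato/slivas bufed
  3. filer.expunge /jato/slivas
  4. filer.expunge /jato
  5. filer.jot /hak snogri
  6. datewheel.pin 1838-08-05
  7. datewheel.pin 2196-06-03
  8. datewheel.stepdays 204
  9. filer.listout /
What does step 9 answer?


Answer: [hak]

Derivation:
Then filer.carve on p→/jato, and observe ok.
Now I run filer.jot on p→/jato/slivas, c→bufed, which returns created.
I use filer.expunge on p→/jato/slivas, and see ok.
I try filer.expunge on p→/jato, yielding ok.
I invoke filer.jot on p→/hak, c→snogri, and observe created.
Next I call datewheel.pin on d→1838-08-05, → 1838-08-05.
Invoking datewheel.pin on d→2196-06-03: 2196-06-03.
Calling datewheel.stepdays on n→204, and observe 2196-12-24.
I run filer.listout on p→/, yielding [hak].


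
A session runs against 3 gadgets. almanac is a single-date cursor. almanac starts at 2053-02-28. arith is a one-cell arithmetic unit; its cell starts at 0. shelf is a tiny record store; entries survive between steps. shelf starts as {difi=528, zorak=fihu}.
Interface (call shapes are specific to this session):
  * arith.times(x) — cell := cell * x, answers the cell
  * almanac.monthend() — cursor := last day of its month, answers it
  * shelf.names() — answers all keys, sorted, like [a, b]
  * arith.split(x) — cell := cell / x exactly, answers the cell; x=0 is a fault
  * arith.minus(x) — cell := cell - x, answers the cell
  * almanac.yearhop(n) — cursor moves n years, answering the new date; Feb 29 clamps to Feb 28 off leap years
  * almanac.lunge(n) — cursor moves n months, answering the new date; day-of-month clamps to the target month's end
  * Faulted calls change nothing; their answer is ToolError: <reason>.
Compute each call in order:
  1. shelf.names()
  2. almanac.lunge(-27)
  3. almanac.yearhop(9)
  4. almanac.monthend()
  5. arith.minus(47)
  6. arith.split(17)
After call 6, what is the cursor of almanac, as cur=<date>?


→ shelf.names()
← [difi, zorak]
→ almanac.lunge(n→-27)
← 2050-11-28
→ almanac.yearhop(n→9)
← 2059-11-28
→ almanac.monthend()
← 2059-11-30
→ arith.minus(x→47)
← -47
→ arith.split(x→17)
← -47/17

Answer: cur=2059-11-30


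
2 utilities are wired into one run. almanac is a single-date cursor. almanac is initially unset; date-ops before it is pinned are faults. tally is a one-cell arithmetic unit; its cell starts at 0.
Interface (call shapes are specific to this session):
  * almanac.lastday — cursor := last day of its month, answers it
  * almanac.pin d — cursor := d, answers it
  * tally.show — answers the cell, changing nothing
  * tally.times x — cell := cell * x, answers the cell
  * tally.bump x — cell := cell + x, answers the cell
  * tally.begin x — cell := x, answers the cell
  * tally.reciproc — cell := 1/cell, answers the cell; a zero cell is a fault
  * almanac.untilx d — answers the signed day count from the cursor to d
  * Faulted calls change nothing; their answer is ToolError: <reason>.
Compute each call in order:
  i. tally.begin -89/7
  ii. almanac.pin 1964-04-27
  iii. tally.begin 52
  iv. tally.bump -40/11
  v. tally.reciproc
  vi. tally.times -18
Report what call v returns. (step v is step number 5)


Answer: 11/532

Derivation:
Then tally.begin on x: -89/7, — result: -89/7.
Next I call almanac.pin on d: 1964-04-27, and observe 1964-04-27.
I call tally.begin on x: 52, — result: 52.
I call tally.bump on x: -40/11, and observe 532/11.
I run tally.reciproc, and observe 11/532.
Using tally.times on x: -18, giving -99/266.


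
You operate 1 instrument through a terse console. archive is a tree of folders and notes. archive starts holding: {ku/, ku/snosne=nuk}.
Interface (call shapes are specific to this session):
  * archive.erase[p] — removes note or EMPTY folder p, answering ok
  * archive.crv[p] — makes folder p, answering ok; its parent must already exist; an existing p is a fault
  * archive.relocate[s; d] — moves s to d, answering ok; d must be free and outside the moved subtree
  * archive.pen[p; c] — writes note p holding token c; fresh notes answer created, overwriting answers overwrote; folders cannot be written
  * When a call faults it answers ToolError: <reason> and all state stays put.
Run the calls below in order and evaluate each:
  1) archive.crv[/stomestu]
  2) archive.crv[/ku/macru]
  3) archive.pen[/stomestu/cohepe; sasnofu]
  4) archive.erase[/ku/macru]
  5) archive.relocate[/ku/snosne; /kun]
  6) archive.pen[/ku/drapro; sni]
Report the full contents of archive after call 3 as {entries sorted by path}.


$ archive.crv p='/stomestu'
[out] ok
$ archive.crv p='/ku/macru'
[out] ok
$ archive.pen p='/stomestu/cohepe' c='sasnofu'
[out] created
$ archive.erase p='/ku/macru'
[out] ok
$ archive.relocate s='/ku/snosne' d='/kun'
[out] ok
$ archive.pen p='/ku/drapro' c='sni'
[out] created

Answer: {ku/, ku/macru/, ku/snosne=nuk, stomestu/, stomestu/cohepe=sasnofu}


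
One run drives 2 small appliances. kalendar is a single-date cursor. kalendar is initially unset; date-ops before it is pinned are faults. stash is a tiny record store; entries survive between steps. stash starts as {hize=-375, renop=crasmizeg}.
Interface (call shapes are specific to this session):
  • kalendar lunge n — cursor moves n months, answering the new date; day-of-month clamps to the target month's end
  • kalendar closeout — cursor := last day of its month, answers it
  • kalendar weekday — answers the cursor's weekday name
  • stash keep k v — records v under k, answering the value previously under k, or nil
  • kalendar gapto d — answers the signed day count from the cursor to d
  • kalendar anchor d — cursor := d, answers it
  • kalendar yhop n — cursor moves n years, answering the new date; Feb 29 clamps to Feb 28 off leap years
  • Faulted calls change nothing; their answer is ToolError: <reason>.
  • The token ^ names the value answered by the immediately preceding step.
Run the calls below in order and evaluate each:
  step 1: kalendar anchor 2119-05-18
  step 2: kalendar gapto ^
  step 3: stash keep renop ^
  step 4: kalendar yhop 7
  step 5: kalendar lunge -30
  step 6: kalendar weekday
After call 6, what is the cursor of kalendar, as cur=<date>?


Answer: cur=2123-11-18

Derivation:
Next I call kalendar anchor passing 2119-05-18, and see 2119-05-18.
I use kalendar gapto passing ^: 0.
Using stash keep passing renop, ^, — result: crasmizeg.
Next I call kalendar yhop passing 7, — result: 2126-05-18.
Invoking kalendar lunge passing -30, — result: 2123-11-18.
I use kalendar weekday, which returns Thursday.


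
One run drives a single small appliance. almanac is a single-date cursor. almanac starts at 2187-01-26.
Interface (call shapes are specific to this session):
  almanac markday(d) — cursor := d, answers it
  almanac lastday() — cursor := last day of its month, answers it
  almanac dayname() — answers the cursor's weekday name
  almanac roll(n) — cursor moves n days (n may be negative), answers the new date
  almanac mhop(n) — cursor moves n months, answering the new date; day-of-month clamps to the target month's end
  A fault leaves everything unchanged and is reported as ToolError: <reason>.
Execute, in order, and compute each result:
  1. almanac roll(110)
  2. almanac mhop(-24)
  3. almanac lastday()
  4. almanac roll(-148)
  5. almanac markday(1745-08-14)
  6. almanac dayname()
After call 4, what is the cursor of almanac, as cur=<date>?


Answer: cur=2185-01-03

Derivation:
I try almanac roll on n='110', and get 2187-05-16.
I use almanac mhop on n='-24', and get 2185-05-16.
I run almanac lastday: 2185-05-31.
I run almanac roll on n='-148', and observe 2185-01-03.
Now I run almanac markday on d='1745-08-14', and observe 1745-08-14.
I call almanac dayname(), and see Saturday.


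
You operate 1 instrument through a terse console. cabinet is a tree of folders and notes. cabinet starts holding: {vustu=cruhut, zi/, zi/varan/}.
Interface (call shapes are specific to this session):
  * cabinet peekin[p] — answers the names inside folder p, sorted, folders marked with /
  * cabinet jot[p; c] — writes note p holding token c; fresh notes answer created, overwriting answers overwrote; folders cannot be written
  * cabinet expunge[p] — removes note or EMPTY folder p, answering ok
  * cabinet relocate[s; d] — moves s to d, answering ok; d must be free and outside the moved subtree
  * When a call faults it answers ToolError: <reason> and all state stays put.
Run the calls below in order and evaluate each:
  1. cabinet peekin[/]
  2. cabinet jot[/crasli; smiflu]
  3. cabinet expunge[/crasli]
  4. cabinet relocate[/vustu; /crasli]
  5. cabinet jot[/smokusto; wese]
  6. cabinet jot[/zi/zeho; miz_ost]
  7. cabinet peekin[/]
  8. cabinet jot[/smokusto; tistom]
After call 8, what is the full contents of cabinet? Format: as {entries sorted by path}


Answer: {crasli=cruhut, smokusto=tistom, zi/, zi/varan/, zi/zeho=miz_ost}

Derivation:
I run cabinet peekin passing p: /, and observe [vustu, zi/].
Using cabinet jot passing p: /crasli, c: smiflu, giving created.
I use cabinet expunge passing p: /crasli, — result: ok.
I try cabinet relocate passing s: /vustu, d: /crasli: ok.
Next I call cabinet jot passing p: /smokusto, c: wese, yielding created.
I run cabinet jot passing p: /zi/zeho, c: miz_ost, → created.
Invoking cabinet peekin passing p: /, → [crasli, smokusto, zi/].
Next I call cabinet jot passing p: /smokusto, c: tistom, and see overwrote.


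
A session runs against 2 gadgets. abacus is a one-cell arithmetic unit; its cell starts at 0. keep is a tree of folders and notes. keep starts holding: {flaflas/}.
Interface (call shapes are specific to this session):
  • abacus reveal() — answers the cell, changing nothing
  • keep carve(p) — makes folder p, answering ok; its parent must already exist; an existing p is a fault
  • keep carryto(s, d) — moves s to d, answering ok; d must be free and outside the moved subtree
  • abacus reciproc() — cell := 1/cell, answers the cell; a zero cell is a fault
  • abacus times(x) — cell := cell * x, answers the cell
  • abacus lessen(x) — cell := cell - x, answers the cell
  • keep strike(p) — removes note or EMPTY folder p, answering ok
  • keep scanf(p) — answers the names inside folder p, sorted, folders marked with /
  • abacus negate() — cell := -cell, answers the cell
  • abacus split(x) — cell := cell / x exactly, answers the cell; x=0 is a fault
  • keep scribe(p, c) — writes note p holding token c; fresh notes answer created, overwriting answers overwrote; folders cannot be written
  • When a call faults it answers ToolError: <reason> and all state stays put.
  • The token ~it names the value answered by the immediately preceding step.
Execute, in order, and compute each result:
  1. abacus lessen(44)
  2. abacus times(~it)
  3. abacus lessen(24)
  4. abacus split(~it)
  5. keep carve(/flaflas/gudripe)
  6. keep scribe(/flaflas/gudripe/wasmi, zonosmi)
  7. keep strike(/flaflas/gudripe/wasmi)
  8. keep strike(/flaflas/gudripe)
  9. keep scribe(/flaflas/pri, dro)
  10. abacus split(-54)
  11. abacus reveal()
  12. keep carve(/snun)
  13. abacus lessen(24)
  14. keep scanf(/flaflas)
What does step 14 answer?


% abacus lessen(44) -> -44
% abacus times(~it) -> 1936
% abacus lessen(24) -> 1912
% abacus split(~it) -> 1
% keep carve(/flaflas/gudripe) -> ok
% keep scribe(/flaflas/gudripe/wasmi, zonosmi) -> created
% keep strike(/flaflas/gudripe/wasmi) -> ok
% keep strike(/flaflas/gudripe) -> ok
% keep scribe(/flaflas/pri, dro) -> created
% abacus split(-54) -> -1/54
% abacus reveal() -> -1/54
% keep carve(/snun) -> ok
% abacus lessen(24) -> -1297/54
% keep scanf(/flaflas) -> [pri]

Answer: [pri]


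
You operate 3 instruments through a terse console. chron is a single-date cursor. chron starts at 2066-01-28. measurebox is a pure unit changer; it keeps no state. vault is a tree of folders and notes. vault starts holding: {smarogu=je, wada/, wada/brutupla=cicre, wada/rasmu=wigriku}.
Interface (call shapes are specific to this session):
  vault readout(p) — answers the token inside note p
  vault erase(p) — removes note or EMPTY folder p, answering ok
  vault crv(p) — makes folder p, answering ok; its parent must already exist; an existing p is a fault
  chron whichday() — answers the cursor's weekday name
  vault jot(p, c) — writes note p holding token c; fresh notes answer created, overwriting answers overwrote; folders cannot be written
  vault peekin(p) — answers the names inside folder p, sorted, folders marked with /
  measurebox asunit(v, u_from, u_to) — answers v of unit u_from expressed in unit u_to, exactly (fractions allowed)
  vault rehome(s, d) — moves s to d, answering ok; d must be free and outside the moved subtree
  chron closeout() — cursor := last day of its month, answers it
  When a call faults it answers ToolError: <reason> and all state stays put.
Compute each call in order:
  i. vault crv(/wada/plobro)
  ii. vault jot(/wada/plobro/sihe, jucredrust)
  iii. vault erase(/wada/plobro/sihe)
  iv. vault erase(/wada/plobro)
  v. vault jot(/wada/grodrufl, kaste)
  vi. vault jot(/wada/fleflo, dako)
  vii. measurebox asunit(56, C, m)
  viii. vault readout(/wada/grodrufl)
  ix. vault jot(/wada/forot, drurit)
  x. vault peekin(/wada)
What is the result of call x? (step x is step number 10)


% vault crv p=/wada/plobro
[out] ok
% vault jot p=/wada/plobro/sihe c=jucredrust
[out] created
% vault erase p=/wada/plobro/sihe
[out] ok
% vault erase p=/wada/plobro
[out] ok
% vault jot p=/wada/grodrufl c=kaste
[out] created
% vault jot p=/wada/fleflo c=dako
[out] created
% measurebox asunit v=56 u_from=C u_to=m
[out] ToolError: incompatible units
% vault readout p=/wada/grodrufl
[out] kaste
% vault jot p=/wada/forot c=drurit
[out] created
% vault peekin p=/wada
[out] [brutupla, fleflo, forot, grodrufl, rasmu]

Answer: [brutupla, fleflo, forot, grodrufl, rasmu]


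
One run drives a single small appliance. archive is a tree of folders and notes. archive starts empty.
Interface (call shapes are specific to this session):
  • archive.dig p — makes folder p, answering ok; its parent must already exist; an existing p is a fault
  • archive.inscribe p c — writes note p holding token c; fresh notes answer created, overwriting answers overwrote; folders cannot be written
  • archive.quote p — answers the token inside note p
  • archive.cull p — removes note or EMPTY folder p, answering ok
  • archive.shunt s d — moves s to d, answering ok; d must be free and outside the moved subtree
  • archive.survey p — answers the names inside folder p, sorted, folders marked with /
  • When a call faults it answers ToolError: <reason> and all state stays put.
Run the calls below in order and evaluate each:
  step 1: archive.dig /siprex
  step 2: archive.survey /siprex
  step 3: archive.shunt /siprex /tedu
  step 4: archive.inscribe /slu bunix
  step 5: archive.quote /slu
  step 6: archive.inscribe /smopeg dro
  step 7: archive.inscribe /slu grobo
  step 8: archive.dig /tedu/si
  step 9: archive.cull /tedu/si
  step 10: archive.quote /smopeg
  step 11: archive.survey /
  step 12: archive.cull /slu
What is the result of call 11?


CALL dig[p: /siprex]
RET  ok
CALL survey[p: /siprex]
RET  []
CALL shunt[s: /siprex; d: /tedu]
RET  ok
CALL inscribe[p: /slu; c: bunix]
RET  created
CALL quote[p: /slu]
RET  bunix
CALL inscribe[p: /smopeg; c: dro]
RET  created
CALL inscribe[p: /slu; c: grobo]
RET  overwrote
CALL dig[p: /tedu/si]
RET  ok
CALL cull[p: /tedu/si]
RET  ok
CALL quote[p: /smopeg]
RET  dro
CALL survey[p: /]
RET  [slu, smopeg, tedu/]
CALL cull[p: /slu]
RET  ok

Answer: [slu, smopeg, tedu/]


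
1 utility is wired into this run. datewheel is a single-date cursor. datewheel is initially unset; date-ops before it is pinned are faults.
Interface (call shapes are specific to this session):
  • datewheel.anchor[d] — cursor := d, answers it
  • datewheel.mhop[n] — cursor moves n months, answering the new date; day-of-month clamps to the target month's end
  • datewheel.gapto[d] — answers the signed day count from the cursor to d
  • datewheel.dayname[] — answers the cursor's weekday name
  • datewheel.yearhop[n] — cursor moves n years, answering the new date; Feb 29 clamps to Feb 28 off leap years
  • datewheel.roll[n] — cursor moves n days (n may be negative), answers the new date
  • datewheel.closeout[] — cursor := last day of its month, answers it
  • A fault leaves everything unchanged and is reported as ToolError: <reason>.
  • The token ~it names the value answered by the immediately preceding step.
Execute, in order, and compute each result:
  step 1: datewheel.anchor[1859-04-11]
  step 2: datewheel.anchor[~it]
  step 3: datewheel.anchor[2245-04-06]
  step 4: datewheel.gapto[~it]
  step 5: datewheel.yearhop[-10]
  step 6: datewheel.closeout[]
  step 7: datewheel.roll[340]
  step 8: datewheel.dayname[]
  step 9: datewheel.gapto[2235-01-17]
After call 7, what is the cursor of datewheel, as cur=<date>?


Do: datewheel.anchor[1859-04-11]
See: 1859-04-11
Do: datewheel.anchor[~it]
See: 1859-04-11
Do: datewheel.anchor[2245-04-06]
See: 2245-04-06
Do: datewheel.gapto[~it]
See: 0
Do: datewheel.yearhop[-10]
See: 2235-04-06
Do: datewheel.closeout[]
See: 2235-04-30
Do: datewheel.roll[340]
See: 2236-04-04
Do: datewheel.dayname[]
See: Monday
Do: datewheel.gapto[2235-01-17]
See: -443

Answer: cur=2236-04-04


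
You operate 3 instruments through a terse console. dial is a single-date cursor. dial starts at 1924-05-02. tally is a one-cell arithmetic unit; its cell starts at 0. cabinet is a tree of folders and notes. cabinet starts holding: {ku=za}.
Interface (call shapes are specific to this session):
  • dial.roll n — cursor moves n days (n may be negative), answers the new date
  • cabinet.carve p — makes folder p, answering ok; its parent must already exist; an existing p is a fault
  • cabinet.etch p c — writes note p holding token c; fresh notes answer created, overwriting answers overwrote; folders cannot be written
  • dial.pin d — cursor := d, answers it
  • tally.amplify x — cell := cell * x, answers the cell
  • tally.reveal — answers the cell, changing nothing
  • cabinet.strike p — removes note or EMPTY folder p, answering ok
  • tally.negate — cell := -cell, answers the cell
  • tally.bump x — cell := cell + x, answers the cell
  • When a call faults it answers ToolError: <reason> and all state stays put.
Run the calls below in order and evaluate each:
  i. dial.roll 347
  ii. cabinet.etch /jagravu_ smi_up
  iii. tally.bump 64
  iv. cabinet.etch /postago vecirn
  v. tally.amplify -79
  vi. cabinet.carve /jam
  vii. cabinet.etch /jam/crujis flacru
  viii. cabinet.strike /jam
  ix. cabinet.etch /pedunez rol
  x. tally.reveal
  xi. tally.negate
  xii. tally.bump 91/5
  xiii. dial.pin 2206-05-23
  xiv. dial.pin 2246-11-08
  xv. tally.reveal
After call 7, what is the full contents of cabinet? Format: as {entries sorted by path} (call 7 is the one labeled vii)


Answer: {jagravu_=smi_up, jam/, jam/crujis=flacru, ku=za, postago=vecirn}

Derivation:
Using roll(n: 347), → 1925-04-14.
I run etch(p: /jagravu_, c: smi_up), giving created.
I use bump(x: 64), → 64.
I use etch(p: /postago, c: vecirn), yielding created.
Using amplify(x: -79), and get -5056.
I invoke carve(p: /jam), — result: ok.
I invoke etch(p: /jam/crujis, c: flacru), and observe created.
I invoke strike(p: /jam), → ToolError: not empty.
Now I run etch(p: /pedunez, c: rol), which returns created.
I run reveal(), — result: -5056.
Calling negate: 5056.
I invoke bump(x: 91/5), → 25371/5.
Using pin(d: 2206-05-23), and see 2206-05-23.
I use pin(d: 2246-11-08), and get 2246-11-08.
Now I run reveal(), and get 25371/5.


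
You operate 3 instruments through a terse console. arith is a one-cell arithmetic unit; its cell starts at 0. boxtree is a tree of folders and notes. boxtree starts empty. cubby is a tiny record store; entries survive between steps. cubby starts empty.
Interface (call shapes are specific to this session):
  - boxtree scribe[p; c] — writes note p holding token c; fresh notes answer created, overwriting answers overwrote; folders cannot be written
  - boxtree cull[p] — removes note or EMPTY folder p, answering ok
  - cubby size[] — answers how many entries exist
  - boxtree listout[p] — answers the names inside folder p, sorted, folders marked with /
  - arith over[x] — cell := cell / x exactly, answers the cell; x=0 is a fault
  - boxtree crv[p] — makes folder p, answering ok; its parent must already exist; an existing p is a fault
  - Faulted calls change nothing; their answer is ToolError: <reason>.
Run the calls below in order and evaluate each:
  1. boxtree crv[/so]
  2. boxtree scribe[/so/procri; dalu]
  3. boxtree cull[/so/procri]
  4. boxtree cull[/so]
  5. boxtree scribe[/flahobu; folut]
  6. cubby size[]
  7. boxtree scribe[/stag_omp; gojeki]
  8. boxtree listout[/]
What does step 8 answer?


Answer: [flahobu, stag_omp]

Derivation:
// boxtree crv(p=/so) == ok
// boxtree scribe(p=/so/procri, c=dalu) == created
// boxtree cull(p=/so/procri) == ok
// boxtree cull(p=/so) == ok
// boxtree scribe(p=/flahobu, c=folut) == created
// cubby size() == 0
// boxtree scribe(p=/stag_omp, c=gojeki) == created
// boxtree listout(p=/) == [flahobu, stag_omp]
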